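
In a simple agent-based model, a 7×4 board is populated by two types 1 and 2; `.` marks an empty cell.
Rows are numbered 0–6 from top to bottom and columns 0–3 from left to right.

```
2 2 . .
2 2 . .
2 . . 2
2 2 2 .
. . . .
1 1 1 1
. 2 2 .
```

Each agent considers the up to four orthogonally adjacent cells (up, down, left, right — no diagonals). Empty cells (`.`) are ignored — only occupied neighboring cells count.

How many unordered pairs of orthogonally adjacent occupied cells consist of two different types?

2

Scan each occupied cell's neighbors to the right and below so each pair is counted once.
Row 0: 2(0,0)–2(0,1)= 2(0,0)–2(1,0)= 2(0,1)–2(1,1)=  → 0/3 unlike.
Row 1: 2(1,0)–2(1,1)= 2(1,0)–2(2,0)=  → 0/2 unlike.
Row 2: 2(2,0)–2(3,0)=  → 0/1 unlike.
Row 3: 2(3,0)–2(3,1)= 2(3,1)–2(3,2)=  → 0/2 unlike.
Row 5: 1(5,0)–1(5,1)= 1(5,1)–1(5,2)= 1(5,1)–2(6,1)≠ 1(5,2)–1(5,3)= 1(5,2)–2(6,2)≠  → 2/5 unlike.
Row 6: 2(6,1)–2(6,2)=  → 0/1 unlike.
Total adjacent occupied pairs: 14; unlike-type pairs: 2.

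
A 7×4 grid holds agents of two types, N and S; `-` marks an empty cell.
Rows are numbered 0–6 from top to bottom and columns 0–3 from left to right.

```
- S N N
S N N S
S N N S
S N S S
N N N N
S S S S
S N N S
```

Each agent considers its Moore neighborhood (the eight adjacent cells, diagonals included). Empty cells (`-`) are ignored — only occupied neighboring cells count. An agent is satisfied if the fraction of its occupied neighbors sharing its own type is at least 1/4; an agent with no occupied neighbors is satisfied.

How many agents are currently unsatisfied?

5

(0,1)S 1/4 ✓
(0,2)N 3/5 ✓
(0,3)N 2/3 ✓
(1,0)S 2/4 ✓
(1,1)N 4/7 ✓
(1,2)N 5/8 ✓
(1,3)S 1/5 ✗
(2,0)S 2/5 ✓
(2,1)N 4/8 ✓
(2,2)N 4/8 ✓
(2,3)S 3/5 ✓
(3,0)S 1/5 ✗
(3,1)N 5/8 ✓
(3,2)S 2/8 ✓
(3,3)S 2/5 ✓
(4,0)N 2/5 ✓
(4,1)N 3/8 ✓
(4,2)N 3/8 ✓
(4,3)N 1/5 ✗
(5,0)S 2/5 ✓
(5,1)S 3/8 ✓
(5,2)S 3/8 ✓
(5,3)S 2/5 ✓
(6,0)S 2/3 ✓
(6,1)N 1/5 ✗
(6,2)N 1/5 ✗
(6,3)S 2/3 ✓
Unsatisfied: (1,3), (3,0), (4,3), (6,1), (6,2) — 5 in total.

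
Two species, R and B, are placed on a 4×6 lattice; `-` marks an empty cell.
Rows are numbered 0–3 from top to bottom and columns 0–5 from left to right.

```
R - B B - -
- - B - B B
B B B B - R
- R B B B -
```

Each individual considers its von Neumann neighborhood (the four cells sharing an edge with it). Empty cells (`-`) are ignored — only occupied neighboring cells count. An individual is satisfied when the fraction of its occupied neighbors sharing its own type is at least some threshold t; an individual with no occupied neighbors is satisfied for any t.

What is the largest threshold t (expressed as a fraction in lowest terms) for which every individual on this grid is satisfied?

0/1

(0,0)R — no occupied neighbors
(0,2)B 2/2
(0,3)B 1/1
(1,2)B 2/2
(1,4)B 1/1
(1,5)B 1/2
(2,0)B 1/1
(2,1)B 2/3
(2,2)B 4/4
(2,3)B 2/2
(2,5)R 0/1
(3,1)R 0/2
(3,2)B 2/3
(3,3)B 3/3
(3,4)B 1/1
The smallest same-type fraction is 0/1 at (2,5), which reduces to 0/1. Any threshold above that leaves this individual unsatisfied.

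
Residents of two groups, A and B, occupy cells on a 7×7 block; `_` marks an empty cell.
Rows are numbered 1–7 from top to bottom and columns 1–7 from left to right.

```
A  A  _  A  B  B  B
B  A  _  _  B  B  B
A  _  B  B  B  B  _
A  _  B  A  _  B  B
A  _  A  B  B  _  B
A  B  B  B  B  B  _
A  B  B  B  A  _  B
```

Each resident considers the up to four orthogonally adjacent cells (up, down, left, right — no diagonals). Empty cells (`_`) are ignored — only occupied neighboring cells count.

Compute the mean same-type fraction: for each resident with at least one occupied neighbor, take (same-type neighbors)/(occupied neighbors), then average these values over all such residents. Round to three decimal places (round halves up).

Row 1: (1,1)A 1/2 · (1,2)A 2/2 · (1,4)A 0/1 · (1,5)B 2/3 · (1,6)B 3/3 · (1,7)B 2/2
Row 2: (2,1)B 0/3 · (2,2)A 1/2 · (2,5)B 3/3 · (2,6)B 4/4 · (2,7)B 2/2
Row 3: (3,1)A 1/2 · (3,3)B 2/2 · (3,4)B 2/3 · (3,5)B 3/3 · (3,6)B 3/3
Row 4: (4,1)A 2/2 · (4,3)B 1/3 · (4,4)A 0/3 · (4,6)B 2/2 · (4,7)B 2/2
Row 5: (5,1)A 2/2 · (5,3)A 0/3 · (5,4)B 2/4 · (5,5)B 2/2 · (5,7)B 1/1
Row 6: (6,1)A 2/3 · (6,2)B 2/3 · (6,3)B 3/4 · (6,4)B 4/4 · (6,5)B 3/4 · (6,6)B 1/1
Row 7: (7,1)A 1/2 · (7,2)B 2/3 · (7,3)B 3/3 · (7,4)B 2/3 · (7,5)A 0/2 · (7,7)B — no occupied neighbors
Sum over 37 residents: 1/2 + 2/2 + 0/1 + 2/3 + 3/3 + 2/2 + 0/3 + 1/2 + 3/3 + 4/4 + 2/2 + 1/2 + 2/2 + 2/3 + 3/3 + 3/3 + 2/2 + 1/3 + 0/3 + 2/2 + 2/2 + 2/2 + 0/3 + 2/4 + 2/2 + 1/1 + 2/3 + 2/3 + 3/4 + 4/4 + 3/4 + 1/1 + 1/2 + 2/3 + 3/3 + 2/3 + 0/2 = 79/3; mean = 79/3 ÷ 37 = 79/111 = 0.711711… → 0.712.

0.712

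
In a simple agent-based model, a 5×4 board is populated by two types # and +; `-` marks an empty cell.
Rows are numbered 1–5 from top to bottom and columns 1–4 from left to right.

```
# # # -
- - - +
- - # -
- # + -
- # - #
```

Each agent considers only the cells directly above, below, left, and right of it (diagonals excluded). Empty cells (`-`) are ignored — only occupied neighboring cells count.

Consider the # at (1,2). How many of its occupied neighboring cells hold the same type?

2

Occupied neighbors of (1,2): (1,1)=#, (1,3)=#.
Same type (#): 2 of 2.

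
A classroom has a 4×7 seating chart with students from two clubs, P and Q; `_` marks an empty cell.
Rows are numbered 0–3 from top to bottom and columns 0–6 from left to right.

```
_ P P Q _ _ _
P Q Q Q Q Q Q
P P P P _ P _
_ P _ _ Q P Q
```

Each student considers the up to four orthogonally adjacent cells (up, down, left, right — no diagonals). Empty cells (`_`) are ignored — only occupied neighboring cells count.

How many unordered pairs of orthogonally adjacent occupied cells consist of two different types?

Scan each occupied cell's neighbors to the right and below so each pair is counted once.
From row 0: 3 unlike of 5 pairs (running 3/5).
From row 1: 5 unlike of 11 pairs (running 8/16).
From row 2: 0 unlike of 5 pairs (running 8/21).
From row 3: 2 unlike of 2 pairs (running 10/23).
Total adjacent occupied pairs: 23; unlike-type pairs: 10.

10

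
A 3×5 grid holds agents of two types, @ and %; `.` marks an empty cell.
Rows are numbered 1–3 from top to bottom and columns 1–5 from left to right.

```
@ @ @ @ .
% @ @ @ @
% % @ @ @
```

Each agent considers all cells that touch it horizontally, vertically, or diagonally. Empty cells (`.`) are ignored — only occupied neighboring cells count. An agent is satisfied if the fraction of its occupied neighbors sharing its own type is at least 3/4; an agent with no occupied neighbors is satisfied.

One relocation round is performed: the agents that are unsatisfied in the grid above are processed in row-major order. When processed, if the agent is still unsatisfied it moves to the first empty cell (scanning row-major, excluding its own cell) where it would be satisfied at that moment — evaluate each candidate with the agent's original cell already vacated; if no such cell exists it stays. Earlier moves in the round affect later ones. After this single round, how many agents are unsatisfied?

Initially unsatisfied (in order): (1,1), (2,1), (2,2), (3,1), (3,2).
  (1,1) → (1,5).
  (2,1): no empty cell satisfies it; stays.
  (2,2): no empty cell satisfies it; stays.
  (3,1): no empty cell satisfies it; stays.
  (3,2): no empty cell satisfies it; stays.
Resulting grid:
. @ @ @ @
% @ @ @ @
% % @ @ @
Unsatisfied now: (2,1), (2,2), (3,1), (3,2).

4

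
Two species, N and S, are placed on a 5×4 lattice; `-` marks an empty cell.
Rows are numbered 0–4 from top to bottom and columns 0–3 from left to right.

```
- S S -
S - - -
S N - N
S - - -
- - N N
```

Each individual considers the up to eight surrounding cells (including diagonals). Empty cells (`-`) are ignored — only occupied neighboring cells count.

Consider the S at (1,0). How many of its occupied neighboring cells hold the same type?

2

Occupied neighbors of (1,0): (0,1)=S, (2,0)=S, (2,1)=N.
Same type (S): 2 of 3.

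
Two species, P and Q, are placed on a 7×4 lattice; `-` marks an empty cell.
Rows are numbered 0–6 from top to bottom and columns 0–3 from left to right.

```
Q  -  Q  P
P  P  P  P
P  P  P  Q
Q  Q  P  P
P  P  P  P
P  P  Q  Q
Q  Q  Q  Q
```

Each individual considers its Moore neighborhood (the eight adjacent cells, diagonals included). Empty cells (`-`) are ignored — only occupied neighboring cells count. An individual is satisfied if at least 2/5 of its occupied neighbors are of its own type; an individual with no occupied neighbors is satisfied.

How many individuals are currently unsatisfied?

Row 0: (0,0)Q 0/2 ✗ · (0,2)Q 0/4 ✗ · (0,3)P 2/3 ✓
Row 1: (1,0)P 3/4 ✓ · (1,1)P 5/7 ✓ · (1,2)P 5/7 ✓ · (1,3)P 3/5 ✓
Row 2: (2,0)P 3/5 ✓ · (2,1)P 6/8 ✓ · (2,2)P 6/8 ✓ · (2,3)Q 0/5 ✗
Row 3: (3,0)Q 1/5 ✗ · (3,1)Q 1/8 ✗ · (3,2)P 6/8 ✓ · (3,3)P 4/5 ✓
Row 4: (4,0)P 3/5 ✓ · (4,1)P 5/8 ✓ · (4,2)P 5/8 ✓ · (4,3)P 3/5 ✓
Row 5: (5,0)P 3/5 ✓ · (5,1)P 4/8 ✓ · (5,2)Q 4/8 ✓ · (5,3)Q 3/5 ✓
Row 6: (6,0)Q 1/3 ✗ · (6,1)Q 3/5 ✓ · (6,2)Q 4/5 ✓ · (6,3)Q 3/3 ✓
Unsatisfied: (0,0), (0,2), (2,3), (3,0), (3,1), (6,0) — 6 in total.

6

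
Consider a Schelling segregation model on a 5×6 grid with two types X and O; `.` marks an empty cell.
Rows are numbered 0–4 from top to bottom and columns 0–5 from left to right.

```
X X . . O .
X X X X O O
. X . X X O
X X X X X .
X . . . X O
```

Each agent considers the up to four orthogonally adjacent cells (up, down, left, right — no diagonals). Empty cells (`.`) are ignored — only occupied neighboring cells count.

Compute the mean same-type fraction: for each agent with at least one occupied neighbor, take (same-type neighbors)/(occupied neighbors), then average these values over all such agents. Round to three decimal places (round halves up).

Row 0: (0,0)X 2/2 · (0,1)X 2/2 · (0,4)O 1/1
Row 1: (1,0)X 2/2 · (1,1)X 4/4 · (1,2)X 2/2 · (1,3)X 2/3 · (1,4)O 2/4 · (1,5)O 2/2
Row 2: (2,1)X 2/2 · (2,3)X 3/3 · (2,4)X 2/4 · (2,5)O 1/2
Row 3: (3,0)X 2/2 · (3,1)X 3/3 · (3,2)X 2/2 · (3,3)X 3/3 · (3,4)X 3/3
Row 4: (4,0)X 1/1 · (4,4)X 1/2 · (4,5)O 0/1
Sum over 21 agents: 2/2 + 2/2 + 1/1 + 2/2 + 4/4 + 2/2 + 2/3 + 2/4 + 2/2 + 2/2 + 3/3 + 2/4 + 1/2 + 2/2 + 3/3 + 2/2 + 3/3 + 3/3 + 1/1 + 1/2 + 0/1 = 53/3; mean = 53/3 ÷ 21 = 53/63 = 0.841269… → 0.841.

0.841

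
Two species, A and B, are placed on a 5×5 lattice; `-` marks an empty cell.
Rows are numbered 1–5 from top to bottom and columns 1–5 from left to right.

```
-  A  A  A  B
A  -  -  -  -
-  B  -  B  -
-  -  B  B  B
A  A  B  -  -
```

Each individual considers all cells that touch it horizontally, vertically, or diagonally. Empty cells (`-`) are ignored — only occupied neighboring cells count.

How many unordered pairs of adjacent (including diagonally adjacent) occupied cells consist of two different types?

4

Scan each occupied cell's neighbors to the right and below (and the two forward diagonals) so each pair is counted once.
Row 1: A(1,2)–A(1,3)= A(1,2)–A(2,1)= A(1,3)–A(1,4)= A(1,4)–B(1,5)≠  → 1/4 unlike.
Row 2: A(2,1)–B(3,2)≠  → 1/1 unlike.
Row 3: B(3,2)–B(4,3)= B(3,4)–B(4,4)= B(3,4)–B(4,5)= B(3,4)–B(4,3)=  → 0/4 unlike.
Row 4: B(4,3)–B(4,4)= B(4,3)–B(5,3)= B(4,3)–A(5,2)≠ B(4,4)–B(4,5)= B(4,4)–B(5,3)=  → 1/5 unlike.
Row 5: A(5,1)–A(5,2)= A(5,2)–B(5,3)≠  → 1/2 unlike.
Total adjacent occupied pairs: 16; unlike-type pairs: 4.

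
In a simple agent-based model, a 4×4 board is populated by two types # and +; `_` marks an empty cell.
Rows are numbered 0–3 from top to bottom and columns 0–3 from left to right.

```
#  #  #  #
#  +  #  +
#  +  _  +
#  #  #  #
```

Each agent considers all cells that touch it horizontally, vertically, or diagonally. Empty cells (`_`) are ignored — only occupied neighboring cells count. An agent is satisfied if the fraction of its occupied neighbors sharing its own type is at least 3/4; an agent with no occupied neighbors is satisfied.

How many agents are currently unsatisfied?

(0,0)# 2/3 unhappy
(0,1)# 4/5 ok
(0,2)# 3/5 unhappy
(0,3)# 2/3 unhappy
(1,0)# 3/5 unhappy
(1,1)+ 1/7 unhappy
(1,2)# 3/7 unhappy
(1,3)+ 1/4 unhappy
(2,0)# 3/5 unhappy
(2,1)+ 1/7 unhappy
(2,3)+ 1/4 unhappy
(3,0)# 2/3 unhappy
(3,1)# 3/4 ok
(3,2)# 2/4 unhappy
(3,3)# 1/2 unhappy
Unsatisfied: (0,0), (0,2), (0,3), (1,0), (1,1), (1,2), (1,3), (2,0), (2,1), (2,3), (3,0), (3,2), (3,3) — 13 in total.

13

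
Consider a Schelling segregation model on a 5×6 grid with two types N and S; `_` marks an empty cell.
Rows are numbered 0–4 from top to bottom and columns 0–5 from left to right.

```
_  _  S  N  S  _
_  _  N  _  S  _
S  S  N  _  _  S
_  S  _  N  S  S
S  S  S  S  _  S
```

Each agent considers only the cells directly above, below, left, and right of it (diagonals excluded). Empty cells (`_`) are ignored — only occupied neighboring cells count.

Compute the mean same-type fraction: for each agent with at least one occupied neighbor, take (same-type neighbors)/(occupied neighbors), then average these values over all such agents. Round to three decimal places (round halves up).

Row 0: (0,2)S 0/2 · (0,3)N 0/2 · (0,4)S 1/2
Row 1: (1,2)N 1/2 · (1,4)S 1/1
Row 2: (2,0)S 1/1 · (2,1)S 2/3 · (2,2)N 1/2 · (2,5)S 1/1
Row 3: (3,1)S 2/2 · (3,3)N 0/2 · (3,4)S 1/2 · (3,5)S 3/3
Row 4: (4,0)S 1/1 · (4,1)S 3/3 · (4,2)S 2/2 · (4,3)S 1/2 · (4,5)S 1/1
Sum over 18 agents: 0/2 + 0/2 + 1/2 + 1/2 + 1/1 + 1/1 + 2/3 + 1/2 + 1/1 + 2/2 + 0/2 + 1/2 + 3/3 + 1/1 + 3/3 + 2/2 + 1/2 + 1/1 = 73/6; mean = 73/6 ÷ 18 = 73/108 = 0.675925… → 0.676.

0.676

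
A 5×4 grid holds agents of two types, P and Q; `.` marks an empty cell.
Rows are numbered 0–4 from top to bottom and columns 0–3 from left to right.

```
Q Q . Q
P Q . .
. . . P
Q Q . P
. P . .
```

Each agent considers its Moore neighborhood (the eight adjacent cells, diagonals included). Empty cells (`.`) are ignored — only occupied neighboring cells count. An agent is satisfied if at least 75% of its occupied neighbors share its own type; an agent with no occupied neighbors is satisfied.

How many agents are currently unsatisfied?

Row 0: (0,0)Q 2/3 unhappy · (0,1)Q 2/3 unhappy · (0,3)Q 0/0 ok
Row 1: (1,0)P 0/3 unhappy · (1,1)Q 2/3 unhappy
Row 2: (2,3)P 1/1 ok
Row 3: (3,0)Q 1/2 unhappy · (3,1)Q 1/2 unhappy · (3,3)P 1/1 ok
Row 4: (4,1)P 0/2 unhappy
Unsatisfied: (0,0), (0,1), (1,0), (1,1), (3,0), (3,1), (4,1) — 7 in total.

7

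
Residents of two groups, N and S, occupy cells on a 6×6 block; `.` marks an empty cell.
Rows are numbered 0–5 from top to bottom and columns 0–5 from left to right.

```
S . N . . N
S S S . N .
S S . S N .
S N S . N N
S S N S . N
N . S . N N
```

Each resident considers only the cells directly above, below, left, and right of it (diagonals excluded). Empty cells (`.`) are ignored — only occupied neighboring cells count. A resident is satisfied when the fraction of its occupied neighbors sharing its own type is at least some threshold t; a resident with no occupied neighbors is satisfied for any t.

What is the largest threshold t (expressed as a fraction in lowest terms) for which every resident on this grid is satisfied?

0/1

(0,0)S 1/1
(0,2)N 0/1
(0,5)N — no occupied neighbors
(1,0)S 3/3
(1,1)S 3/3
(1,2)S 1/2
(1,4)N 1/1
(2,0)S 3/3
(2,1)S 2/3
(2,3)S 0/1
(2,4)N 2/3
(3,0)S 2/3
(3,1)N 0/4
(3,2)S 0/2
(3,4)N 2/2
(3,5)N 2/2
(4,0)S 2/3
(4,1)S 1/3
(4,2)N 0/4
(4,3)S 0/1
(4,5)N 2/2
(5,0)N 0/1
(5,2)S 0/1
(5,4)N 1/1
(5,5)N 2/2
The smallest same-type fraction is 0/1 at (0,2), which reduces to 0/1. Any threshold above that leaves this resident unsatisfied.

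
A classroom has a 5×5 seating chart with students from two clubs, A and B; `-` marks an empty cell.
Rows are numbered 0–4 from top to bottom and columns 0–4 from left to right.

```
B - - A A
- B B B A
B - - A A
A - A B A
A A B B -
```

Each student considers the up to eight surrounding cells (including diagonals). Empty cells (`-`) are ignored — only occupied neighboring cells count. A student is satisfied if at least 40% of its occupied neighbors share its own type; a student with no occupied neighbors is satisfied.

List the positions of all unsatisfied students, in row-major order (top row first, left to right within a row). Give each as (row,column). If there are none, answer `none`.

Row 0: (0,0)B 1/1 satisfied · (0,3)A 2/4 satisfied · (0,4)A 2/3 satisfied
Row 1: (1,1)B 3/3 satisfied · (1,2)B 2/4 satisfied · (1,3)B 1/6 not · (1,4)A 4/5 satisfied
Row 2: (2,0)B 1/2 satisfied · (2,3)A 4/7 satisfied · (2,4)A 3/5 satisfied
Row 3: (3,0)A 2/3 satisfied · (3,2)A 2/5 satisfied · (3,3)B 2/6 not · (3,4)A 2/4 satisfied
Row 4: (4,0)A 2/2 satisfied · (4,1)A 3/4 satisfied · (4,2)B 2/4 satisfied · (4,3)B 2/4 satisfied

(1,3), (3,3)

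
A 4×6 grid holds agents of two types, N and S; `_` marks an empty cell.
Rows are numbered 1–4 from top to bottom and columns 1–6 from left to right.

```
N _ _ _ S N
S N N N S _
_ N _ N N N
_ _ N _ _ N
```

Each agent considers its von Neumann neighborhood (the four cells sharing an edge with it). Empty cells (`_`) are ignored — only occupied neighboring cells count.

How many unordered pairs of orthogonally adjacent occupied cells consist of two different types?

Scan each occupied cell's neighbors to the right and below so each pair is counted once.
Row 1: N(1,1)–S(2,1)≠ S(1,5)–N(1,6)≠ S(1,5)–S(2,5)=  → 2/3 unlike.
Row 2: S(2,1)–N(2,2)≠ N(2,2)–N(2,3)= N(2,2)–N(3,2)= N(2,3)–N(2,4)= N(2,4)–S(2,5)≠ N(2,4)–N(3,4)= S(2,5)–N(3,5)≠  → 3/7 unlike.
Row 3: N(3,4)–N(3,5)= N(3,5)–N(3,6)= N(3,6)–N(4,6)=  → 0/3 unlike.
Total adjacent occupied pairs: 13; unlike-type pairs: 5.

5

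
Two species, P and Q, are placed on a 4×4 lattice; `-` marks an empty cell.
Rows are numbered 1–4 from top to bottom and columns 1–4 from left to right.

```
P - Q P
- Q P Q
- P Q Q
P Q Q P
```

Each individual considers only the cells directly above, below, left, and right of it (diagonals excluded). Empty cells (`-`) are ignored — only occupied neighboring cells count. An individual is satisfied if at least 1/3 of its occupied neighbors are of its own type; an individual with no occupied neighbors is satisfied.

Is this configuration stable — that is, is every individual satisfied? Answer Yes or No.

No

(1,1)P 0/0 ✓
(1,3)Q 0/2 ✗
(1,4)P 0/2 ✗
(2,2)Q 0/2 ✗
(2,3)P 0/4 ✗
(2,4)Q 1/3 ✓
(3,2)P 0/3 ✗
(3,3)Q 2/4 ✓
(3,4)Q 2/3 ✓
(4,1)P 0/1 ✗
(4,2)Q 1/3 ✓
(4,3)Q 2/3 ✓
(4,4)P 0/2 ✗
For instance (1,3) has only 0/2 same-type neighbors, below 1/3.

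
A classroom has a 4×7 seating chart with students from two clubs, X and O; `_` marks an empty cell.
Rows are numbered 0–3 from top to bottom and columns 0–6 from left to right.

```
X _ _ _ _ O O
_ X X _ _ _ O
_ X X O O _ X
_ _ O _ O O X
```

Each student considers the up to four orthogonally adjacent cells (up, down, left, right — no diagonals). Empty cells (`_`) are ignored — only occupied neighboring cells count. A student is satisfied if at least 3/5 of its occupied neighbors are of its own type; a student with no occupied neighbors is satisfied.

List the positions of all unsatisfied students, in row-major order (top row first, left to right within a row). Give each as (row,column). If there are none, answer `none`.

(1,6), (2,2), (2,3), (2,6), (3,2), (3,5), (3,6)

(0,0)X 0/0 ok
(0,5)O 1/1 ok
(0,6)O 2/2 ok
(1,1)X 2/2 ok
(1,2)X 2/2 ok
(1,6)O 1/2 unhappy
(2,1)X 2/2 ok
(2,2)X 2/4 unhappy
(2,3)O 1/2 unhappy
(2,4)O 2/2 ok
(2,6)X 1/2 unhappy
(3,2)O 0/1 unhappy
(3,4)O 2/2 ok
(3,5)O 1/2 unhappy
(3,6)X 1/2 unhappy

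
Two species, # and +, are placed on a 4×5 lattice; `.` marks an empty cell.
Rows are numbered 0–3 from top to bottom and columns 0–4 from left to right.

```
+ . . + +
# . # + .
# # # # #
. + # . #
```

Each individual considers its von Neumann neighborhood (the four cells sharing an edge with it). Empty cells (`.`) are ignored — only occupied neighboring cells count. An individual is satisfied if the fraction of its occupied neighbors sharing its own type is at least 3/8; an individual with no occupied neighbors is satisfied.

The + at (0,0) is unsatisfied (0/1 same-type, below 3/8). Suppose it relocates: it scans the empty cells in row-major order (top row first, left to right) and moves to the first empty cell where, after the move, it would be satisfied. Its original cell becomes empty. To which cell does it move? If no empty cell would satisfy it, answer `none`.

Vacating (0,0). Empty cells in order:
  (0,1): 0/0 same-type → satisfied — stop here.

(0,1)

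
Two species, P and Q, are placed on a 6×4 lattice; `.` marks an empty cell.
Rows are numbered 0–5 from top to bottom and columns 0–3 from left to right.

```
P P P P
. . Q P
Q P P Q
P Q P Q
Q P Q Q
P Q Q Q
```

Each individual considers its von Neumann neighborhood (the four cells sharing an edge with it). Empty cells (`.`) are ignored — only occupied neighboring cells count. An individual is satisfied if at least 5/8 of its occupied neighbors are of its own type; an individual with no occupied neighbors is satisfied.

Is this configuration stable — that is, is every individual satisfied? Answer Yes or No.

No

Row 0: (0,0)P 1/1 ok · (0,1)P 2/2 ok · (0,2)P 2/3 ok · (0,3)P 2/2 ok
Row 1: (1,2)Q 0/3 unhappy · (1,3)P 1/3 unhappy
Row 2: (2,0)Q 0/2 unhappy · (2,1)P 1/3 unhappy · (2,2)P 2/4 unhappy · (2,3)Q 1/3 unhappy
Row 3: (3,0)P 0/3 unhappy · (3,1)Q 0/4 unhappy · (3,2)P 1/4 unhappy · (3,3)Q 2/3 ok
Row 4: (4,0)Q 0/3 unhappy · (4,1)P 0/4 unhappy · (4,2)Q 2/4 unhappy · (4,3)Q 3/3 ok
Row 5: (5,0)P 0/2 unhappy · (5,1)Q 1/3 unhappy · (5,2)Q 3/3 ok · (5,3)Q 2/2 ok
For instance (1,2) has only 0/3 same-type neighbors, below 5/8.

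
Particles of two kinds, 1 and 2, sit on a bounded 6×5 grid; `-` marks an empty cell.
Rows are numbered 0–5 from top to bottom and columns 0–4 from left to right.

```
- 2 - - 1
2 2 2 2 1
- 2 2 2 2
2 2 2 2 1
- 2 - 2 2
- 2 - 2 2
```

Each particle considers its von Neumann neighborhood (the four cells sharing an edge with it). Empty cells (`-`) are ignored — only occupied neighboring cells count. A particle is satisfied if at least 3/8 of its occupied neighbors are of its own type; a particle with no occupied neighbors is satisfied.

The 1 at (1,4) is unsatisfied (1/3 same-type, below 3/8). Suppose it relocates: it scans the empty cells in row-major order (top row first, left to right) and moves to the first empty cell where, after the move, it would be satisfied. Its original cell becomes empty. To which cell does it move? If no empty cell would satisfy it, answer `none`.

Vacating (1,4). Empty cells in order:
  (0,0): 0/2 same-type → still unsatisfied.
  (0,2): 0/2 same-type → still unsatisfied.
  (0,3): 1/2 same-type → satisfied — stop here.

(0,3)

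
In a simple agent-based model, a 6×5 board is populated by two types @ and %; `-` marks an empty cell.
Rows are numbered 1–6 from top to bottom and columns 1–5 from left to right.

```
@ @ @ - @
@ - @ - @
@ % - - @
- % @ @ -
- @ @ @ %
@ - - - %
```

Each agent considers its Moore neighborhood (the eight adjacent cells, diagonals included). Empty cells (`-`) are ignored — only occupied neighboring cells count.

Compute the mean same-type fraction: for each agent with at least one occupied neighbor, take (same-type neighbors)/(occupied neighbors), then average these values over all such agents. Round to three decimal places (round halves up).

0.716

Row 1: (1,1)@ 2/2 · (1,2)@ 4/4 · (1,3)@ 2/2 · (1,5)@ 1/1
Row 2: (2,1)@ 3/4 · (2,3)@ 2/3 · (2,5)@ 2/2
Row 3: (3,1)@ 1/3 · (3,2)% 1/5 · (3,5)@ 2/2
Row 4: (4,2)% 1/5 · (4,3)@ 4/6 · (4,4)@ 4/5
Row 5: (5,2)@ 3/4 · (5,3)@ 4/5 · (5,4)@ 3/5 · (5,5)% 1/3
Row 6: (6,1)@ 1/1 · (6,5)% 1/2
Sum over 19 agents: 2/2 + 4/4 + 2/2 + 1/1 + 3/4 + 2/3 + 2/2 + 1/3 + 1/5 + 2/2 + 1/5 + 4/6 + 4/5 + 3/4 + 4/5 + 3/5 + 1/3 + 1/1 + 1/2 = 68/5; mean = 68/5 ÷ 19 = 68/95 = 0.715789… → 0.716.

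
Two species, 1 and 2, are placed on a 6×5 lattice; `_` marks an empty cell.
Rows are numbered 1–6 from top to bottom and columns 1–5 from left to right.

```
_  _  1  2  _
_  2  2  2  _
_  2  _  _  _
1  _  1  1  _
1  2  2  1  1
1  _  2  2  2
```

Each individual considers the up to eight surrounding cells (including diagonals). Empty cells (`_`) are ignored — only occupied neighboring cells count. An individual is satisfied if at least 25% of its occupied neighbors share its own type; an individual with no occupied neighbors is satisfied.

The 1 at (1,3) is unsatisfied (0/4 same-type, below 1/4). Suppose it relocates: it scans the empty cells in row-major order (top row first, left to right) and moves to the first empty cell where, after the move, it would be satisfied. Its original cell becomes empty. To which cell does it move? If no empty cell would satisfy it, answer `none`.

Vacating (1,3). Empty cells in order:
  (1,1): 0/1 same-type → still unsatisfied.
  (1,2): 0/2 same-type → still unsatisfied.
  (1,5): 0/2 same-type → still unsatisfied.
  (2,1): 0/2 same-type → still unsatisfied.
  (2,5): 0/2 same-type → still unsatisfied.
  (3,1): 1/3 same-type → satisfied — stop here.

(3,1)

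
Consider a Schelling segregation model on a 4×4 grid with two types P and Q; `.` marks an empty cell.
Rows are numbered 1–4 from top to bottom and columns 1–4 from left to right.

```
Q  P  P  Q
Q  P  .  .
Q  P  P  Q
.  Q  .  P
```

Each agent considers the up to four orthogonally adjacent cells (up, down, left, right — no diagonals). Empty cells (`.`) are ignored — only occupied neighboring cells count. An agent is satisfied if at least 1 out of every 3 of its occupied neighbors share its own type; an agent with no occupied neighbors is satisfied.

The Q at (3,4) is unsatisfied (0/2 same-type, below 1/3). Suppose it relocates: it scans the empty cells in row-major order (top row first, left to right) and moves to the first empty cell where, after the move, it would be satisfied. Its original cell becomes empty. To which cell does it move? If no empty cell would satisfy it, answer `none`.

(2,4)

Vacating (3,4). Empty cells in order:
  (2,3): 0/3 same-type → still unsatisfied.
  (2,4): 1/1 same-type → satisfied — stop here.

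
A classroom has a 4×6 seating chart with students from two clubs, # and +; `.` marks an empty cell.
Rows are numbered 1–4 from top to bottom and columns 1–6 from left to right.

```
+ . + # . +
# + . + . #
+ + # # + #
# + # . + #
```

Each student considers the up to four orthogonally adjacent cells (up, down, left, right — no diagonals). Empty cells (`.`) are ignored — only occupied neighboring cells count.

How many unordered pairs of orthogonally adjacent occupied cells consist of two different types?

14

Scan each occupied cell's neighbors to the right and below so each pair is counted once.
From row 1: 4 unlike of 4 pairs (running 4/4).
From row 2: 3 unlike of 5 pairs (running 7/9).
From row 3: 4 unlike of 10 pairs (running 11/19).
From row 4: 3 unlike of 3 pairs (running 14/22).
Total adjacent occupied pairs: 22; unlike-type pairs: 14.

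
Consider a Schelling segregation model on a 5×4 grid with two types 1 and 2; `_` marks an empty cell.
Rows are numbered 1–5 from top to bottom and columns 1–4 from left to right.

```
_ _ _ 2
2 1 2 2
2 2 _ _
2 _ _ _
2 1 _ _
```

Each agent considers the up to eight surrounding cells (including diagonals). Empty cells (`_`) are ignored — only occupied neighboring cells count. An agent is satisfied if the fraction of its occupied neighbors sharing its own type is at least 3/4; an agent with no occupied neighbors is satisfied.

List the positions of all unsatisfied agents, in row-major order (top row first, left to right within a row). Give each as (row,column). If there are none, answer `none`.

(2,1), (2,2), (5,1), (5,2)

(1,4)2 2/2 satisfied
(2,1)2 2/3 not
(2,2)1 0/4 not
(2,3)2 3/4 satisfied
(2,4)2 2/2 satisfied
(3,1)2 3/4 satisfied
(3,2)2 4/5 satisfied
(4,1)2 3/4 satisfied
(5,1)2 1/2 not
(5,2)1 0/2 not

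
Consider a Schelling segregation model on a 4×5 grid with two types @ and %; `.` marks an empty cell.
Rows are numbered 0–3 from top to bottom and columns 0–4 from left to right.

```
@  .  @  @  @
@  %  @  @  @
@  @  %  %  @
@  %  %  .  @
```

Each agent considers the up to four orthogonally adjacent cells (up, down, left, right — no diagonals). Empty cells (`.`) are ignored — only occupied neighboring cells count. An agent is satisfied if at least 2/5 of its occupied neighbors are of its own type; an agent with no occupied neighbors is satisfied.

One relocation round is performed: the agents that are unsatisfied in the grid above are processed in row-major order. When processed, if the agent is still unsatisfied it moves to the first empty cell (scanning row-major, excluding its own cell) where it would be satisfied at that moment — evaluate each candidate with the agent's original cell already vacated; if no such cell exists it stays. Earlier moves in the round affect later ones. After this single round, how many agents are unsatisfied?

0

Initially unsatisfied (in order): (1,1), (2,1), (2,3), (3,1).
  (1,1) → (3,3).
  (2,1) → (0,1).
  (2,3): now satisfied by earlier moves; stays.
  (3,1): now satisfied by earlier moves; stays.
Resulting grid:
@ @ @ @ @
@ . @ @ @
@ . % % @
@ % % % @
All satisfied now.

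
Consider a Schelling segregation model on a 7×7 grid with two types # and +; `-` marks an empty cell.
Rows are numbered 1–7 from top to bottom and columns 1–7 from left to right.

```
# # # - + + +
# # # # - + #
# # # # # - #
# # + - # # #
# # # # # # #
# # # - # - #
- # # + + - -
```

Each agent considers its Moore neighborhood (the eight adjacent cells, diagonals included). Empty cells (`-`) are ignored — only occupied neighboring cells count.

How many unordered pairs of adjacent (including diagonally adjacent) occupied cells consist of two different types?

Scan each occupied cell's neighbors to the right and below (and the two forward diagonals) so each pair is counted once.
Row 1: #(1,1)–#(1,2)= #(1,1)–#(2,1)= #(1,1)–#(2,2)= #(1,2)–#(1,3)= #(1,2)–#(2,2)= #(1,2)–#(2,3)= #(1,2)–#(2,1)= #(1,3)–#(2,3)= #(1,3)–#(2,4)= #(1,3)–#(2,2)= +(1,5)–+(1,6)= +(1,5)–+(2,6)= +(1,5)–#(2,4)≠ +(1,6)–+(1,7)= +(1,6)–+(2,6)= +(1,6)–#(2,7)≠ +(1,7)–#(2,7)≠ +(1,7)–+(2,6)=  → 3/18 unlike.
Row 2: #(2,1)–#(2,2)= #(2,1)–#(3,1)= #(2,1)–#(3,2)= #(2,2)–#(2,3)= #(2,2)–#(3,2)= #(2,2)–#(3,3)= #(2,2)–#(3,1)= #(2,3)–#(2,4)= #(2,3)–#(3,3)= #(2,3)–#(3,4)= #(2,3)–#(3,2)= #(2,4)–#(3,4)= #(2,4)–#(3,5)= #(2,4)–#(3,3)= +(2,6)–#(2,7)≠ +(2,6)–#(3,7)≠ +(2,6)–#(3,5)≠ #(2,7)–#(3,7)=  → 3/18 unlike.
Row 3: #(3,1)–#(3,2)= #(3,1)–#(4,1)= #(3,1)–#(4,2)= #(3,2)–#(3,3)= #(3,2)–#(4,2)= #(3,2)–+(4,3)≠ #(3,2)–#(4,1)= #(3,3)–#(3,4)= #(3,3)–+(4,3)≠ #(3,3)–#(4,2)= #(3,4)–#(3,5)= #(3,4)–#(4,5)= #(3,4)–+(4,3)≠ #(3,5)–#(4,5)= #(3,5)–#(4,6)= #(3,7)–#(4,7)= #(3,7)–#(4,6)=  → 3/17 unlike.
Row 4: #(4,1)–#(4,2)= #(4,1)–#(5,1)= #(4,1)–#(5,2)= #(4,2)–+(4,3)≠ #(4,2)–#(5,2)= #(4,2)–#(5,3)= #(4,2)–#(5,1)= +(4,3)–#(5,3)≠ +(4,3)–#(5,4)≠ +(4,3)–#(5,2)≠ #(4,5)–#(4,6)= #(4,5)–#(5,5)= #(4,5)–#(5,6)= #(4,5)–#(5,4)= #(4,6)–#(4,7)= #(4,6)–#(5,6)= #(4,6)–#(5,7)= #(4,6)–#(5,5)= #(4,7)–#(5,7)= #(4,7)–#(5,6)=  → 4/20 unlike.
Row 5: #(5,1)–#(5,2)= #(5,1)–#(6,1)= #(5,1)–#(6,2)= #(5,2)–#(5,3)= #(5,2)–#(6,2)= #(5,2)–#(6,3)= #(5,2)–#(6,1)= #(5,3)–#(5,4)= #(5,3)–#(6,3)= #(5,3)–#(6,2)= #(5,4)–#(5,5)= #(5,4)–#(6,5)= #(5,4)–#(6,3)= #(5,5)–#(5,6)= #(5,5)–#(6,5)= #(5,6)–#(5,7)= #(5,6)–#(6,7)= #(5,6)–#(6,5)= #(5,7)–#(6,7)=  → 0/19 unlike.
Row 6: #(6,1)–#(6,2)= #(6,1)–#(7,2)= #(6,2)–#(6,3)= #(6,2)–#(7,2)= #(6,2)–#(7,3)= #(6,3)–#(7,3)= #(6,3)–+(7,4)≠ #(6,3)–#(7,2)= #(6,5)–+(7,5)≠ #(6,5)–+(7,4)≠  → 3/10 unlike.
Row 7: #(7,2)–#(7,3)= #(7,3)–+(7,4)≠ +(7,4)–+(7,5)=  → 1/3 unlike.
Total adjacent occupied pairs: 105; unlike-type pairs: 17.

17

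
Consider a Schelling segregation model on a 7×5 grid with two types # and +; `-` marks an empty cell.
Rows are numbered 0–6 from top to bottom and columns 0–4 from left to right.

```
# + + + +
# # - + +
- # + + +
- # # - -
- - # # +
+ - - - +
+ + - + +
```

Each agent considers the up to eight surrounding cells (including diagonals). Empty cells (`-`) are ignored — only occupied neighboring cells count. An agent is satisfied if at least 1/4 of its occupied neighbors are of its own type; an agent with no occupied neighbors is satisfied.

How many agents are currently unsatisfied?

0

(0,0)# 2/3 satisfied
(0,1)+ 1/4 satisfied
(0,2)+ 3/4 satisfied
(0,3)+ 4/4 satisfied
(0,4)+ 3/3 satisfied
(1,0)# 3/4 satisfied
(1,1)# 3/6 satisfied
(1,3)+ 7/7 satisfied
(1,4)+ 5/5 satisfied
(2,1)# 4/5 satisfied
(2,2)+ 2/6 satisfied
(2,3)+ 4/5 satisfied
(2,4)+ 3/3 satisfied
(3,1)# 3/4 satisfied
(3,2)# 4/6 satisfied
(4,2)# 3/3 satisfied
(4,3)# 2/4 satisfied
(4,4)+ 1/2 satisfied
(5,0)+ 2/2 satisfied
(5,4)+ 3/4 satisfied
(6,0)+ 2/2 satisfied
(6,1)+ 2/2 satisfied
(6,3)+ 2/2 satisfied
(6,4)+ 2/2 satisfied
Every one meets the threshold.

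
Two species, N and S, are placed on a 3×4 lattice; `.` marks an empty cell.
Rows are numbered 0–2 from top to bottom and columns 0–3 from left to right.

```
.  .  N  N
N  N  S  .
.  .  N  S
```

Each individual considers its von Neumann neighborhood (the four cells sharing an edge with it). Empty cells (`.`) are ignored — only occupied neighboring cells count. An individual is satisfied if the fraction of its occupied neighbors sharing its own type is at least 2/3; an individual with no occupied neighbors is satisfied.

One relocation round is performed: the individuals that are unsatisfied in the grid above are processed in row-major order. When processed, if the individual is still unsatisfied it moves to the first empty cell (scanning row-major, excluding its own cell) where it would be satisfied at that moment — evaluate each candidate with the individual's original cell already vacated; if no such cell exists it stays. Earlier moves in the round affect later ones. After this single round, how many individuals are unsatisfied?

Initially unsatisfied (in order): (0,2), (1,1), (1,2), (2,2), (2,3).
  (0,2) → (0,0).
  (1,1) → (0,1).
  (1,2): no empty cell satisfies it; stays.
  (2,2) → (0,2).
  (2,3): now satisfied by earlier moves; stays.
Resulting grid:
N N N N
N . S .
. . . S
Unsatisfied now: (1,2).

1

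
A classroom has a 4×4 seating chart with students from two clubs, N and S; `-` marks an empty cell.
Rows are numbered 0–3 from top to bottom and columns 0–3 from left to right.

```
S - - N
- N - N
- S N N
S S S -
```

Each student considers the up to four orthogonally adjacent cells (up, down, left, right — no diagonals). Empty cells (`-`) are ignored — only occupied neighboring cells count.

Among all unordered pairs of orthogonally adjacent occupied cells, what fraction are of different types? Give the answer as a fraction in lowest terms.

1/3

Scan each occupied cell's neighbors to the right and below so each pair is counted once.
From row 0: 0 unlike of 1 pairs (running 0/1).
From row 1: 1 unlike of 2 pairs (running 1/3).
From row 2: 2 unlike of 4 pairs (running 3/7).
From row 3: 0 unlike of 2 pairs (running 3/9).
Total adjacent occupied pairs: 9; unlike-type pairs: 3.
3/9 reduces to 1/3.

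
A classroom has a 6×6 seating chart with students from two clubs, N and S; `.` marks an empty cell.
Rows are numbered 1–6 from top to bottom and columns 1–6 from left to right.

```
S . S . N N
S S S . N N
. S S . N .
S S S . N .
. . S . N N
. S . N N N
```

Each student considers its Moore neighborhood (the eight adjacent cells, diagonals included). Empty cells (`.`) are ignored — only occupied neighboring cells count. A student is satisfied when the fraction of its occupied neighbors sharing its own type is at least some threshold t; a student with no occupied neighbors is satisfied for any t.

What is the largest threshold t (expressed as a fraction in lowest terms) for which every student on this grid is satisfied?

2/3

Row 1: (1,1)S 2/2 · (1,3)S 2/2 · (1,5)N 3/3 · (1,6)N 3/3
Row 2: (2,1)S 3/3 · (2,2)S 6/6 · (2,3)S 4/4 · (2,5)N 4/4 · (2,6)N 4/4
Row 3: (3,2)S 7/7 · (3,3)S 5/5 · (3,5)N 3/3
Row 4: (4,1)S 2/2 · (4,2)S 5/5 · (4,3)S 4/4 · (4,5)N 3/3
Row 5: (5,3)S 3/4 · (5,5)N 5/5 · (5,6)N 4/4
Row 6: (6,2)S 1/1 · (6,4)N 2/3 · (6,5)N 4/4 · (6,6)N 3/3
The smallest same-type fraction is 2/3 at (6,4), which reduces to 2/3. Any threshold above that leaves this student unsatisfied.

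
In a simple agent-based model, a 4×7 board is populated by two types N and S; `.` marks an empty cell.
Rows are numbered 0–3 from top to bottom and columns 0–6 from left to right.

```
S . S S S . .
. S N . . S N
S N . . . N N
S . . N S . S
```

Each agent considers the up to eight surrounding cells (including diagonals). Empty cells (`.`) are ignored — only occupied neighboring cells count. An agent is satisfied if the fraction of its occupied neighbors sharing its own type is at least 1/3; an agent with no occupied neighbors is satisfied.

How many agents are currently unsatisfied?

Row 0: (0,0)S 1/1 ✓ · (0,2)S 2/3 ✓ · (0,3)S 2/3 ✓ · (0,4)S 2/2 ✓
Row 1: (1,1)S 3/5 ✓ · (1,2)N 1/4 ✗ · (1,5)S 1/4 ✗ · (1,6)N 2/3 ✓
Row 2: (2,0)S 2/3 ✓ · (2,1)N 1/4 ✗ · (2,5)N 2/5 ✓ · (2,6)N 2/4 ✓
Row 3: (3,0)S 1/2 ✓ · (3,3)N 0/1 ✗ · (3,4)S 0/2 ✗ · (3,6)S 0/2 ✗
Unsatisfied: (1,2), (1,5), (2,1), (3,3), (3,4), (3,6) — 6 in total.

6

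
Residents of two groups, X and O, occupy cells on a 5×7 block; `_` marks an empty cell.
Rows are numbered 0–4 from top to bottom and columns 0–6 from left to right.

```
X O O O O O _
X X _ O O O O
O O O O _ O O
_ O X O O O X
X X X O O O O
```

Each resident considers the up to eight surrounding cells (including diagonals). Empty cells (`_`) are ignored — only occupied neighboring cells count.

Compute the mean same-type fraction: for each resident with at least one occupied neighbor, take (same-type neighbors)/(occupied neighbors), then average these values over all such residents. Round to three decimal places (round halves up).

Row 0: (0,0)X 2/3 · (0,1)O 1/4 · (0,2)O 3/4 · (0,3)O 4/4 · (0,4)O 5/5 · (0,5)O 4/4
Row 1: (1,0)X 2/5 · (1,1)X 2/7 · (1,3)O 6/6 · (1,4)O 7/7 · (1,5)O 6/6 · (1,6)O 4/4
Row 2: (2,0)O 2/4 · (2,1)O 3/6 · (2,2)O 5/7 · (2,3)O 5/6 · (2,5)O 6/7 · (2,6)O 4/5
Row 3: (3,1)O 3/7 · (3,2)X 2/8 · (3,3)O 5/7 · (3,4)O 7/7 · (3,5)O 6/7 · (3,6)X 0/5
Row 4: (4,0)X 1/2 · (4,1)X 3/4 · (4,2)X 2/5 · (4,3)O 3/5 · (4,4)O 5/5 · (4,5)O 4/5 · (4,6)O 2/3
Sum over 31 residents: 2/3 + 1/4 + 3/4 + 4/4 + 5/5 + 4/4 + 2/5 + 2/7 + 6/6 + 7/7 + 6/6 + 4/4 + 2/4 + 3/6 + 5/7 + 5/6 + 6/7 + 4/5 + 3/7 + 2/8 + 5/7 + 7/7 + 6/7 + 0/5 + 1/2 + 3/4 + 2/5 + 3/5 + 5/5 + 4/5 + 2/3 = 452/21; mean = 452/21 ÷ 31 = 452/651 = 0.694316… → 0.694.

0.694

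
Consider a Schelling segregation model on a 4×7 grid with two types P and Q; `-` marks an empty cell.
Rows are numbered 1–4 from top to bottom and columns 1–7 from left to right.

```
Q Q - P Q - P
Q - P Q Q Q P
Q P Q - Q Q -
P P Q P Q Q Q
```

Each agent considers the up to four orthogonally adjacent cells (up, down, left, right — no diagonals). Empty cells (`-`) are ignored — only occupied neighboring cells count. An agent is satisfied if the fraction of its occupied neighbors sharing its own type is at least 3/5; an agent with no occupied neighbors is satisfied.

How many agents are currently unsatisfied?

11

Row 1: (1,1)Q 2/2 satisfied · (1,2)Q 1/1 satisfied · (1,4)P 0/2 not · (1,5)Q 1/2 not · (1,7)P 1/1 satisfied
Row 2: (2,1)Q 2/2 satisfied · (2,3)P 0/2 not · (2,4)Q 1/3 not · (2,5)Q 4/4 satisfied · (2,6)Q 2/3 satisfied · (2,7)P 1/2 not
Row 3: (3,1)Q 1/3 not · (3,2)P 1/3 not · (3,3)Q 1/3 not · (3,5)Q 3/3 satisfied · (3,6)Q 3/3 satisfied
Row 4: (4,1)P 1/2 not · (4,2)P 2/3 satisfied · (4,3)Q 1/3 not · (4,4)P 0/2 not · (4,5)Q 2/3 satisfied · (4,6)Q 3/3 satisfied · (4,7)Q 1/1 satisfied
Unsatisfied: (1,4), (1,5), (2,3), (2,4), (2,7), (3,1), (3,2), (3,3), (4,1), (4,3), (4,4) — 11 in total.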